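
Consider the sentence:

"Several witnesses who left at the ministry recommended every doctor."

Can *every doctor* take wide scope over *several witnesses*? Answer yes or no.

Yes

*every doctor* sits in the matrix clause, not in the relative clause on *several witnesses*.
With no island boundary between them, the object can take inverse scope over the subject via ordinary QR within the clause.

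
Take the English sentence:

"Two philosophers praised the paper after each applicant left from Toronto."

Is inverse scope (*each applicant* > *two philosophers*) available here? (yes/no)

No

*each applicant* sits inside the adjunct clause *after each applicant left from Toronto*.
Adjunct clauses are scope islands: a quantifier inside an adjunct cannot raise into the matrix clause.
The inverse ordering *each applicant* > *two philosophers* is therefore underivable.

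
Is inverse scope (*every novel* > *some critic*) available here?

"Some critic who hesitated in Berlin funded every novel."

Yes

*every novel* sits in the matrix clause, not in the relative clause on *some critic*.
QR within a single clause is free, so the lower quantifier may take scope over the higher one.
So *every novel* > *some critic* is among the available readings.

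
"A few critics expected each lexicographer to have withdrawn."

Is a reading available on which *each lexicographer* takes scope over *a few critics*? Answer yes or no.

Yes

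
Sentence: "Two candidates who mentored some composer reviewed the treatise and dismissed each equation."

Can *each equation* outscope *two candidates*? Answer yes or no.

No

The DP *each equation* is contained in one conjunct of the coordinate structure (*dismissed each equation*).
Coordinate structures are islands for non-across-the-board movement, QR included.
Hence only narrow scope for *each equation* (under *two candidates*) survives.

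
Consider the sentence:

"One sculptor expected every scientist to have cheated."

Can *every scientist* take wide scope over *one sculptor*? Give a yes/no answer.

*every scientist* is the subject of an ECM infinitive — the infinitival complement of an ECM verb is not a scope island, so *every scientist* can raise into the matrix clause.
Since no island is crossed, the inverse ordering is licensed alongside surface scope.
So *every scientist* > *one sculptor* is among the available readings.

Yes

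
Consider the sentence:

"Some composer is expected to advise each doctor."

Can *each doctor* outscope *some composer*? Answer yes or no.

Yes

*each doctor* is inside a raising infinitive, which is transparent to QR (no CP barrier), so it behaves as a matrix argument.
Since no island is crossed, the inverse ordering is licensed alongside surface scope.
So *each doctor* > *some composer* is among the available readings.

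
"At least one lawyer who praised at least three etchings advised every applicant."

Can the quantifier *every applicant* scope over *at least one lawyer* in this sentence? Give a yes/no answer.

Yes

The RC *who praised at least three etchings* is an island, but *every applicant* is not inside it — it is the matrix object, a clausemate of *at least one lawyer*.
Clause-internal QR can adjoin the lower DP above the subject, yielding the inverse reading.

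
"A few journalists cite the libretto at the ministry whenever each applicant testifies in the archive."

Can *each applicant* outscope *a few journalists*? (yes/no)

Structurally, *each applicant* is inside the adjunct clause *whenever each applicant testifies in the archive*.
Scope out of an adjunct clause is unavailable: QR respects the adjunct-island constraint.
So *each applicant* cannot raise to a position above *a few journalists*.

No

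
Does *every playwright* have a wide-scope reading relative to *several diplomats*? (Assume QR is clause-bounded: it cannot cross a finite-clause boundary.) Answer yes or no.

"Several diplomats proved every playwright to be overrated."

This is an ECM construction: *every playwright* is the infinitival subject, Case-marked by the matrix verb, and the infinitive is transparent for QR.
Clause-internal QR can adjoin the lower DP above the subject, yielding the inverse reading.

Yes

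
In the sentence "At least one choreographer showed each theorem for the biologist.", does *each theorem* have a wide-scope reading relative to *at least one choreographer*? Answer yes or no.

*each theorem* and *at least one choreographer* are in the same minimal clause.
Clause-internal QR can adjoin the lower DP above the subject, yielding the inverse reading.

Yes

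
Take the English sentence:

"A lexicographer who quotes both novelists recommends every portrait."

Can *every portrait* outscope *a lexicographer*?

Yes

The relative clause *who quotes both novelists* modifies *a lexicographer*, but *every portrait* is not inside that relative clause — it is an argument of the matrix verb.
No island intervenes, so both surface and inverse scope are derivable.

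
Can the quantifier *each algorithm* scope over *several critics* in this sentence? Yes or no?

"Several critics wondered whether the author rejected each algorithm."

The DP *each algorithm* is contained in the embedded question *whether the author rejected each algorithm*.
Embedded wh-clauses are opaque for QR, so the quantifier stays inside the question.
So the wide-scope reading for *each algorithm* is blocked.

No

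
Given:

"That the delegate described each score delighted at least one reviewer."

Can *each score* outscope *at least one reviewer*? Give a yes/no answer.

*each score* occurs within the sentential subject *that the delegate described each score*.
Sentential subjects are islands: a quantifier inside the subject clause cannot raise over the matrix predicate.
*each score* is confined to the island and cannot take scope over *at least one reviewer*.

No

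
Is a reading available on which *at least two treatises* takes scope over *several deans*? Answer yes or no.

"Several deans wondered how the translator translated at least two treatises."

*at least two treatises* occurs within the embedded question *how the translator translated at least two treatises*.
An indirect question is a wh-island; the filled [Spec,CP] blocks QR across the CP edge.
So *at least two treatises* cannot raise to a position above *several deans*.

No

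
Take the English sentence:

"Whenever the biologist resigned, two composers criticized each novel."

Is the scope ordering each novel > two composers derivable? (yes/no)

Yes

The adjunct clause does not contain *each novel*, which is the matrix object.
Nothing blocks QR of the lower DP to a position above the higher one, so inverse scope is available.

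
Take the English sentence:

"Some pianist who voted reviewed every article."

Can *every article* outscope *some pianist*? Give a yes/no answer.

Yes

*every article* sits in the matrix clause, not in the relative clause on *some pianist*.
Clause-internal QR can adjoin the lower DP above the subject, yielding the inverse reading.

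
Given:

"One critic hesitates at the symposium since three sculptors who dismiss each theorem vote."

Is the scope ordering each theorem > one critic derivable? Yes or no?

No

*each theorem* occurs within the relative clause *who dismiss each theorem*, which is itself inside the adjunct *since three sculptors who dismiss each theorem vote*.
Even if one barrier were somehow void, the other would still block QR.
*each theorem* is confined to the island and cannot take scope over *one critic*.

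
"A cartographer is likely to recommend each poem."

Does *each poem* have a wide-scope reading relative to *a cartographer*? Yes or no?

*each poem* is inside a raising infinitive, which is transparent to QR (no CP barrier), so it behaves as a matrix argument.
No island intervenes, so both surface and inverse scope are derivable.

Yes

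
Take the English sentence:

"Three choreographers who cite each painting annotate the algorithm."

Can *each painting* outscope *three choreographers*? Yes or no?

No

*each painting* sits inside the relative clause *who cite each painting*.
The relative clause forms an island for QR, so the quantifier is confined to the head noun's restrictor.
*each painting* is confined to the island and cannot take scope over *three choreographers*.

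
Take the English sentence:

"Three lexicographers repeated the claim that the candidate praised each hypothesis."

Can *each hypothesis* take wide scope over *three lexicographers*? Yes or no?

No

The target quantifier *each hypothesis* is part of the complex NP *the claim that the candidate praised each hypothesis*.
The complex NP is opaque for QR — the quantifier is frozen inside the noun's complement.
*each hypothesis* is confined to the island and cannot take scope over *three lexicographers*.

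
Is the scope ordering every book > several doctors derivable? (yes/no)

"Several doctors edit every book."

Yes

*several doctors* and *every book* are co-arguments of the matrix verb, with nothing but a clause-internal boundary between them.
Since no island is crossed, the inverse ordering is licensed alongside surface scope.
So *every book* > *several doctors* is among the available readings.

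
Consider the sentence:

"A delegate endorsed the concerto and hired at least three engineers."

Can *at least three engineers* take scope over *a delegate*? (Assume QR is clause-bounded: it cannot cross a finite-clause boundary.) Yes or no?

The DP *at least three engineers* is contained in one conjunct of the coordinate structure (*hired at least three engineers*).
Asymmetric QR out of one conjunct violates the Coordinate Structure Constraint.
So *at least three engineers* cannot raise to a position above *a delegate*.
(Only the surface reading survives: one fixed delegate with respect to all the relevant engineers.)

No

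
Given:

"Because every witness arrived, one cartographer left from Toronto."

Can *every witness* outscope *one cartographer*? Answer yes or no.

No

*every witness* sits inside the adjunct clause *because every witness arrived*.
Adjuncts are opaque for quantifier raising; a quantifier in an adjunct stays inside it.
There is no licit LF on which *every witness* c-commands *one cartographer*.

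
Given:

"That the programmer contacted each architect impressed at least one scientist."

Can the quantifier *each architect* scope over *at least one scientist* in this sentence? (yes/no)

The target quantifier *each architect* is part of the sentential subject *that the programmer contacted each architect*.
The subject-island constraint blocks QR out of a clausal subject.
So *each architect* cannot raise to a position above *at least one scientist*.

No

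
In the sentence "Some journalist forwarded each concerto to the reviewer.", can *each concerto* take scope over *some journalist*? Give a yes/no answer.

*each concerto* and *some journalist* are in the same minimal clause.
QR within a single clause is free, so the lower quantifier may take scope over the higher one.

Yes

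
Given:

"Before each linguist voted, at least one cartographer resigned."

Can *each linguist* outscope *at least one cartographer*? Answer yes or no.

No

*each linguist* sits inside the adjunct clause *before each linguist voted*.
Adverbial clauses are not L-marked, so they are barriers for QR — the quantifier cannot escape the adjunct.
There is no licit LF on which *each linguist* c-commands *at least one cartographer*.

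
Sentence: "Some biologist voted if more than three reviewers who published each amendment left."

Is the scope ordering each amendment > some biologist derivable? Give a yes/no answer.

*each amendment* sits inside the relative clause *who published each amendment*, which is itself inside the adjunct *if more than three reviewers who published each amendment left*.
The quantifier would have to escape first the RC and then the adjunct — two independent island violations.
Hence only narrow scope for *each amendment* (under *some biologist*) survives.

No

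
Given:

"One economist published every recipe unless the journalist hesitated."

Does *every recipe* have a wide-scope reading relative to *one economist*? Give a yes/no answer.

Although there is an adjunct clause, *every recipe* is in the main clause, not inside the adjunct.
No island intervenes, so both surface and inverse scope are derivable.
So *every recipe* > *one economist* is among the available readings.

Yes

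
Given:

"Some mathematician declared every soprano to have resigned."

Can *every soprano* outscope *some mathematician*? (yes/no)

*every soprano* is an ECM subject; ECM complements are not islands, and the embedded quantifier may take matrix scope.
No island intervenes, so both surface and inverse scope are derivable.

Yes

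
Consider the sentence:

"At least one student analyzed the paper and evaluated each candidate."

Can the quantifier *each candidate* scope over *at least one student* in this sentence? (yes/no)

*each candidate* occurs within one conjunct of the coordinate structure (*evaluated each candidate*).
A quantifier cannot raise out of one conjunct of a coordination across the whole coordinate structure — the CSC applies to QR.
*each candidate* is confined to the island and cannot take scope over *at least one student*.

No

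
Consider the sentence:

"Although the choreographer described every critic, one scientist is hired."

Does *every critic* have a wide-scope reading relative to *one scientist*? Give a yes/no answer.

No

*every critic* sits inside the adjunct clause *although the choreographer described every critic*.
Since the clause is an adjunct (not a complement), the Adjunct Condition blocks QR across its edge.
So the wide-scope reading for *every critic* is blocked.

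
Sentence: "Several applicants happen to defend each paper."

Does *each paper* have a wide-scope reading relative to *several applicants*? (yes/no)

Yes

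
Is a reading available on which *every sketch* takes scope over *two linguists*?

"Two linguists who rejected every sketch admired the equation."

No

*every sketch* occurs within the relative clause *who rejected every sketch*.
The relative clause forms an island for QR, so the quantifier is confined to the head noun's restrictor.
So the wide-scope reading for *every sketch* is blocked.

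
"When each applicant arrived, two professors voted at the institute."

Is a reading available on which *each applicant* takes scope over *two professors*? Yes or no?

The DP *each applicant* is contained in the adjunct clause *when each applicant arrived*.
Since the clause is an adjunct (not a complement), the Adjunct Condition blocks QR across its edge.
*each applicant* is confined to the island and cannot take scope over *two professors*.

No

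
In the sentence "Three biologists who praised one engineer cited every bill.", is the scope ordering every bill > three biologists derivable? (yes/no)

The RC *who praised one engineer* is an island, but *every bill* is not inside it — it is the matrix object, a clausemate of *three biologists*.
Nothing blocks QR of the lower DP to a position above the higher one, so inverse scope is available.

Yes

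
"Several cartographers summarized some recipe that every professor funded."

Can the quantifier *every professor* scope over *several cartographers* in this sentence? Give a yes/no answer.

*every professor* sits inside the relative clause *that every professor funded* modifying *some recipe*.
Relative clauses block scope extraction: QR cannot target a position outside the modified NP.
There is no licit LF on which *every professor* c-commands *several cartographers*.

No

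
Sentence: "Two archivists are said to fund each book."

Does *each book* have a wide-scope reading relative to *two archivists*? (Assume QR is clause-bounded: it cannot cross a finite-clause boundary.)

Yes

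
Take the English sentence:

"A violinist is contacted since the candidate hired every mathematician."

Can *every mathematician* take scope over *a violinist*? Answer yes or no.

Structurally, *every mathematician* is inside the adjunct clause *since the candidate hired every mathematician*.
Adverbial clauses are not L-marked, so they are barriers for QR — the quantifier cannot escape the adjunct.
Hence only narrow scope for *every mathematician* (under *a violinist*) survives.

No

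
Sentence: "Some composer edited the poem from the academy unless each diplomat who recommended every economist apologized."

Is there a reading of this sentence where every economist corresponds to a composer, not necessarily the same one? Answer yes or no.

No

That reading corresponds to *every economist* > *some composer*.
The target quantifier *every economist* is part of the relative clause *who recommended every economist*, which is itself inside the adjunct *unless each diplomat who recommended every economist apologized*.
Nested islands: the RC island is itself inside an adjunct island, so wide scope is doubly excluded.
So *every economist* cannot raise high enough to outscope *some composer*; only the surface ordering *some composer* > *every economist* is available.
(Only the surface reading survives: one fixed composer with respect to all the relevant economists.)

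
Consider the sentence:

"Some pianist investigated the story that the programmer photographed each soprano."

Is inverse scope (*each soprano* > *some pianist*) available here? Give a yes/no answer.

No

*each soprano* sits inside the complex NP *the story that the programmer photographed each soprano*.
The Complex NP Constraint bars QR out of the complement clause of a noun.
The inverse ordering *each soprano* > *some pianist* is therefore underivable.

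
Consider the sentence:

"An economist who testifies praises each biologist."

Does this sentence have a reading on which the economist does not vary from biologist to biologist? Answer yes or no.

That reading corresponds to *an economist* > *each biologist*.
That is the surface-scope ordering, which is always one of the available readings — island constraints only ever restrict inverse scope.

Yes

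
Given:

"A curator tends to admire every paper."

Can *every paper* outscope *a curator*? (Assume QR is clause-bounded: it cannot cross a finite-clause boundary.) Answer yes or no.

*every paper* is inside a raising infinitive, which is transparent to QR (no CP barrier), so it behaves as a matrix argument.
With no island boundary between them, the object can take inverse scope over the subject via ordinary QR within the clause.

Yes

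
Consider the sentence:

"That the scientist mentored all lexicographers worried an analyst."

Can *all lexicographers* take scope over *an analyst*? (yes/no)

*all lexicographers* is embedded in the sentential subject *that the scientist mentored all lexicographers*.
The Sentential Subject Constraint rules out raising the quantifier out of the that-clause subject.
So the wide-scope reading for *all lexicographers* is blocked.

No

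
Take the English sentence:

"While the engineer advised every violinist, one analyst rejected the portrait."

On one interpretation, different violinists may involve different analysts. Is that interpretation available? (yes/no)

No

This is the *every violinist* > *one analyst* reading.
Structurally, *every violinist* is inside the adjunct clause *while the engineer advised every violinist*.
Scope out of an adjunct clause is unavailable: QR respects the adjunct-island constraint.
So the wide-scope reading for *every violinist* is blocked.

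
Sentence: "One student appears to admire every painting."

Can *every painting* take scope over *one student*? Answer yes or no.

Yes

The matrix predicate is a raising verb, whose infinitival complement is not a scope island — *every painting* can QR into the matrix clause.
Since no island is crossed, the inverse ordering is licensed alongside surface scope.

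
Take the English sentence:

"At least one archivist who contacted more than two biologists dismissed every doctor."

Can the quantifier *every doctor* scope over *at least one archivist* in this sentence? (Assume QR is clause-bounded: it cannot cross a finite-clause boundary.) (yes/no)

*every doctor* is a matrix argument; only *at least one archivist* is modified by the relative clause *who contacted more than two biologists*, so the RC island is irrelevant to the target quantifier.
QR within a single clause is free, so the lower quantifier may take scope over the higher one.

Yes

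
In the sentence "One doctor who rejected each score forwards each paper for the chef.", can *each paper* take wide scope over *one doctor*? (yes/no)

The RC *who rejected each score* is an island, but *each paper* is not inside it — it is the matrix object, a clausemate of *one doctor*.
With no island boundary between them, the object can take inverse scope over the subject via ordinary QR within the clause.
So *each paper* > *one doctor* is among the available readings.

Yes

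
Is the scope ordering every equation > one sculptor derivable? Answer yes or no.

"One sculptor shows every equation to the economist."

*every equation* and *one sculptor* are in the same minimal clause.
Nothing blocks QR of the lower DP to a position above the higher one, so inverse scope is available.

Yes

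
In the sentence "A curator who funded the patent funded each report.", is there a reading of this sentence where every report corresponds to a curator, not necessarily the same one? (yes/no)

The described interpretation is the *each report* > *a curator* scoping.
The RC *who funded the patent* is an island, but *each report* is not inside it — it is the matrix object, a clausemate of *a curator*.
Clause-internal QR can adjoin the lower DP above the subject, yielding the inverse reading.

Yes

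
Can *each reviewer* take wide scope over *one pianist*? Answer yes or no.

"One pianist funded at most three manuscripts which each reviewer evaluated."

No

*each reviewer* is embedded in the relative clause *which each reviewer evaluated* modifying *at most three manuscripts*.
The relative clause forms an island for QR, so the quantifier is confined to the head noun's restrictor.
*each reviewer* is confined to the island and cannot take scope over *one pianist*.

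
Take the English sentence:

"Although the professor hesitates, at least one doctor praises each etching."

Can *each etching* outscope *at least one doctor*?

Yes

Although there is an adjunct clause, *each etching* is in the main clause, not inside the adjunct.
Ordinary QR to a clause-peripheral position gives the wide-scope LF for the lower DP.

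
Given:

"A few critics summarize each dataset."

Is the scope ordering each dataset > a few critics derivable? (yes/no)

Yes

*each dataset* and *a few critics* are in the same minimal clause.
With no island boundary between them, the object can take inverse scope over the subject via ordinary QR within the clause.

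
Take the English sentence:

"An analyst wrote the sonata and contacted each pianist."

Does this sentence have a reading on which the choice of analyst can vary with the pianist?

No

The paraphrase describes the scope ordering *each pianist* > *an analyst*.
*each pianist* occurs within one conjunct of the coordinate structure (*contacted each pianist*).
A quantifier cannot raise out of one conjunct of a coordination across the whole coordinate structure — the CSC applies to QR.
There is no licit LF on which *each pianist* c-commands *an analyst*.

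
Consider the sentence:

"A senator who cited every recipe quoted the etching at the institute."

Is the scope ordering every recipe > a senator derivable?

No

Structurally, *every recipe* is inside the relative clause *who cited every recipe*.
A relative clause is a scope island — quantifier raising cannot cross its boundary.
There is no licit LF on which *every recipe* c-commands *a senator*.
(Only the surface reading survives: one fixed senator with respect to all the relevant recipes.)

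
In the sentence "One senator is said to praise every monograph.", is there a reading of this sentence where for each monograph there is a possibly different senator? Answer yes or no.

Yes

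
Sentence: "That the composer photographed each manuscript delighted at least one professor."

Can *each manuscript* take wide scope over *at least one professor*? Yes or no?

*each manuscript* is embedded in the sentential subject *that the composer photographed each manuscript*.
The Sentential Subject Constraint rules out raising the quantifier out of the that-clause subject.
There is no licit LF on which *each manuscript* c-commands *at least one professor*.

No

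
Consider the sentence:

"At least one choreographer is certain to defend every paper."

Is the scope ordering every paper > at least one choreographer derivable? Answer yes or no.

Raising constructions are monoclausal for scope purposes; *every paper* is not separated from *at least one choreographer* by any island.
No island intervenes, so both surface and inverse scope are derivable.
The sentence is scopally ambiguous between *at least one choreographer* > *every paper* and *every paper* > *at least one choreographer*.

Yes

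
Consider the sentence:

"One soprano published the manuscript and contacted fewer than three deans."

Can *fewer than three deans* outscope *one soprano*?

No

*fewer than three deans* occurs within one conjunct of the coordinate structure (*contacted fewer than three deans*).
A quantifier cannot raise out of one conjunct of a coordination across the whole coordinate structure — the CSC applies to QR.
So the wide-scope reading for *fewer than three deans* is blocked.
(Only the surface reading survives: one fixed soprano with respect to all the relevant deans.)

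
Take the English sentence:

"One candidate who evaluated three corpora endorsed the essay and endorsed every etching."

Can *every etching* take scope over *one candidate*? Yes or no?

No

The DP *every etching* is contained in one conjunct of the coordinate structure (*endorsed every etching*).
The Coordinate Structure Constraint blocks movement (including QR) out of a single conjunct.
*every etching* > *one candidate* would require crossing that boundary, which is illicit.
(Only the surface reading survives: one fixed candidate with respect to all the relevant etchings.)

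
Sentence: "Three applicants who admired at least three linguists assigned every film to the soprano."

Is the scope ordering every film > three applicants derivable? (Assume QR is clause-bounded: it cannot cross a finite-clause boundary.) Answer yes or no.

The relative clause *who admired at least three linguists* modifies *three applicants*, but *every film* is not inside that relative clause — it is an argument of the matrix verb.
Since no island is crossed, the inverse ordering is licensed alongside surface scope.
The sentence is scopally ambiguous between *three applicants* > *every film* and *every film* > *three applicants*.

Yes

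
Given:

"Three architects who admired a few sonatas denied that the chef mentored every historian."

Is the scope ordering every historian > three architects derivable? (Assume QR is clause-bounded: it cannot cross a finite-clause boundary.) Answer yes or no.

No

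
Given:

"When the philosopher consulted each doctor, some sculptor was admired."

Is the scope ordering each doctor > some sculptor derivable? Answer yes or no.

The target quantifier *each doctor* is part of the adjunct clause *when the philosopher consulted each doctor*.
Adjuncts are opaque for quantifier raising; a quantifier in an adjunct stays inside it.
The ordering *each doctor* > *some sculptor* is therefore underivable.

No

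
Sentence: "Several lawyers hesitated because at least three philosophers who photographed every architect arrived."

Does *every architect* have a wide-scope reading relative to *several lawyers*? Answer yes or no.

Structurally, *every architect* is inside the relative clause *who photographed every architect*, which is itself inside the adjunct *because at least three philosophers who photographed every architect arrived*.
Nested islands: the RC island is itself inside an adjunct island, so wide scope is doubly excluded.
So *every architect* cannot raise high enough to outscope *several lawyers*; only the surface ordering *several lawyers* > *every architect* is available.

No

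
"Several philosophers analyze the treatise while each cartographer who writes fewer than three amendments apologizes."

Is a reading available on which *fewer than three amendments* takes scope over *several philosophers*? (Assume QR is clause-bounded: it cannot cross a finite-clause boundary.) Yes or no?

No

The DP *fewer than three amendments* is contained in the relative clause *who writes fewer than three amendments*, which is itself inside the adjunct *while each cartographer who writes fewer than three amendments apologizes*.
Both the relative clause and the enclosing adjunct are scope islands; QR cannot cross either.
So *fewer than three amendments* cannot raise to a position above *several philosophers*.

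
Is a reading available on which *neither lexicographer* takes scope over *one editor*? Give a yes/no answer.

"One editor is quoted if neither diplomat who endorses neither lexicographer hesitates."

No

Structurally, *neither lexicographer* is inside the relative clause *who endorses neither lexicographer*, which is itself inside the adjunct *if neither diplomat who endorses neither lexicographer hesitates*.
Nested islands: the RC island is itself inside an adjunct island, so wide scope is doubly excluded.
Hence only narrow scope for *neither lexicographer* (under *one editor*) survives.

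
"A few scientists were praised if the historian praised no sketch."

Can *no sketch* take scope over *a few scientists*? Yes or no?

Structurally, *no sketch* is inside the adjunct clause *if the historian praised no sketch*.
The adjunct-island constraint bars QR out of an adverbial clause.
There is no licit LF on which *no sketch* c-commands *a few scientists*.

No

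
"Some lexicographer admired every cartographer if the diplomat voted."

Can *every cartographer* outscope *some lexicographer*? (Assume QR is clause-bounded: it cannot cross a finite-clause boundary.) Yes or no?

Neither queried DP is inside the adjunct, so the adjunct-island constraint does not apply.
Clause-internal QR can adjoin the lower DP above the subject, yielding the inverse reading.

Yes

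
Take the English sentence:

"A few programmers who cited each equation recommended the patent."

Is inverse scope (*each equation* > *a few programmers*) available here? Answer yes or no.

No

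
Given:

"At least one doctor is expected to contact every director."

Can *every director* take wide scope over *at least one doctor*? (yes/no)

*every director* is inside a raising infinitive, which is transparent to QR (no CP barrier), so it behaves as a matrix argument.
QR within a single clause is free, so the lower quantifier may take scope over the higher one.

Yes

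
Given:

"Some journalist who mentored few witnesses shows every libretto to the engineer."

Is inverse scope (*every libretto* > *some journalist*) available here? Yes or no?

The RC *who mentored few witnesses* is an island, but *every libretto* is not inside it — it is the matrix object, a clausemate of *some journalist*.
Ordinary QR to a clause-peripheral position gives the wide-scope LF for the lower DP.
The sentence is scopally ambiguous between *some journalist* > *every libretto* and *every libretto* > *some journalist*.

Yes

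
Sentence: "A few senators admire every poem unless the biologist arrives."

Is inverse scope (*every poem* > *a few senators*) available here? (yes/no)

Yes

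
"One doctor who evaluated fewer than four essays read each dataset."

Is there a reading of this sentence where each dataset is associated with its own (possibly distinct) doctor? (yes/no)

Yes

The paraphrase describes the scope ordering *each dataset* > *one doctor*.
The RC *who evaluated fewer than four essays* is an island, but *each dataset* is not inside it — it is the matrix object, a clausemate of *one doctor*.
Clause-internal QR can adjoin the lower DP above the subject, yielding the inverse reading.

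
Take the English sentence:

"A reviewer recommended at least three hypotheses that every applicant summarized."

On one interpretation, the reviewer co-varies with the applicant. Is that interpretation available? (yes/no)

The paraphrase describes the scope ordering *every applicant* > *a reviewer*.
*every applicant* occurs within the relative clause *that every applicant summarized* modifying *at least three hypotheses*.
A relative clause is a scope island — quantifier raising cannot cross its boundary.
Hence only narrow scope for *every applicant* (under *a reviewer*) survives.

No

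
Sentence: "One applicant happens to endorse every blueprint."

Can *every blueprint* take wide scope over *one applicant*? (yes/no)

*every blueprint* is inside a raising infinitive, which is transparent to QR (no CP barrier), so it behaves as a matrix argument.
QR within a single clause is free, so the lower quantifier may take scope over the higher one.

Yes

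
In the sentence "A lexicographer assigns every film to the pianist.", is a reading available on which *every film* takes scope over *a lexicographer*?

Yes

*a lexicographer* and *every film* are co-arguments of the matrix verb, with nothing but a clause-internal boundary between them.
QR within a single clause is free, so the lower quantifier may take scope over the higher one.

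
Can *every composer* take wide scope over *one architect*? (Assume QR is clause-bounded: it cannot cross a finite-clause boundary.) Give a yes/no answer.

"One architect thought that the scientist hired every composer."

*every composer* is embedded in the finite complement clause *that the scientist hired every composer*.
Finite CP is the ceiling for QR here, by assumption.
So *every composer* cannot raise high enough to outscope *one architect*; only the surface ordering *one architect* > *every composer* is available.
(Only the surface reading survives: one fixed architect with respect to all the relevant composers.)

No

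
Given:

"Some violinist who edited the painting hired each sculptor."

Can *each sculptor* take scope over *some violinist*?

The RC *who edited the painting* is an island, but *each sculptor* is not inside it — it is the matrix object, a clausemate of *some violinist*.
Since no island is crossed, the inverse ordering is licensed alongside surface scope.

Yes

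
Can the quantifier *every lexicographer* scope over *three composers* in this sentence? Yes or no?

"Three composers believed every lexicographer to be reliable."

Yes

*every lexicographer* is an ECM subject; ECM complements are not islands, and the embedded quantifier may take matrix scope.
Since no island is crossed, the inverse ordering is licensed alongside surface scope.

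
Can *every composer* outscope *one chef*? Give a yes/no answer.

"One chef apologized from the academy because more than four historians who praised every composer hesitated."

The DP *every composer* is contained in the relative clause *who praised every composer*, which is itself inside the adjunct *because more than four historians who praised every composer hesitated*.
The quantifier would have to escape first the RC and then the adjunct — two independent island violations.
So *every composer* cannot raise high enough to outscope *one chef*; only the surface ordering *one chef* > *every composer* is available.
(Only the surface reading survives: one fixed chef with respect to all the relevant composers.)

No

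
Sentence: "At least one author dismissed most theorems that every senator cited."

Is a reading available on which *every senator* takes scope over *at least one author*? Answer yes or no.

*every senator* is embedded in the relative clause *that every senator cited* modifying *most theorems*.
QR out of a relative clause is ruled out by the relative-clause island constraint.
So *every senator* cannot raise high enough to outscope *at least one author*; only the surface ordering *at least one author* > *every senator* is available.

No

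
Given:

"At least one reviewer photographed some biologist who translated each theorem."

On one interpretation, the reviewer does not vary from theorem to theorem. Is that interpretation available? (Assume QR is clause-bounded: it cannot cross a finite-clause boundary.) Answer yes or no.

Yes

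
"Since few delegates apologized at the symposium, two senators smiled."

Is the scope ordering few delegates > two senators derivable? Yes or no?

No

*few delegates* occurs within the adjunct clause *since few delegates apologized at the symposium*.
Since the clause is an adjunct (not a complement), the Adjunct Condition blocks QR across its edge.
The ordering *few delegates* > *two senators* is therefore underivable.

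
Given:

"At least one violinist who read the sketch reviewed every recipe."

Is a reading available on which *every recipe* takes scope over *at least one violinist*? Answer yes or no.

Yes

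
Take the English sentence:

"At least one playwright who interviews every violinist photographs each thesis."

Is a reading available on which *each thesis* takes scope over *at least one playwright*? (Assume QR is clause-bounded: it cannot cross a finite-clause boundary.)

Yes

The relative clause *who interviews every violinist* modifies *at least one playwright*, but *each thesis* is not inside that relative clause — it is an argument of the matrix verb.
Since no island is crossed, the inverse ordering is licensed alongside surface scope.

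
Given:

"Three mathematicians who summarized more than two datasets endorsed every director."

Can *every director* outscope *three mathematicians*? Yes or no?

Yes

The RC *who summarized more than two datasets* is an island, but *every director* is not inside it — it is the matrix object, a clausemate of *three mathematicians*.
QR within a single clause is free, so the lower quantifier may take scope over the higher one.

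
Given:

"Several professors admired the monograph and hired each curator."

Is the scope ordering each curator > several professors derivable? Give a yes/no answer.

*each curator* is embedded in one conjunct of the coordinate structure (*hired each curator*).
Coordinate structures are islands for non-across-the-board movement, QR included.
So *each curator* cannot raise high enough to outscope *several professors*; only the surface ordering *several professors* > *each curator* is available.

No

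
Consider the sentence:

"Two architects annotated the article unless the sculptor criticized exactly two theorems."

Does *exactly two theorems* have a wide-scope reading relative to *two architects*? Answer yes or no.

*exactly two theorems* occurs within the adjunct clause *unless the sculptor criticized exactly two theorems*.
Adverbial clauses are not L-marked, so they are barriers for QR — the quantifier cannot escape the adjunct.
The inverse ordering *exactly two theorems* > *two architects* is therefore underivable.

No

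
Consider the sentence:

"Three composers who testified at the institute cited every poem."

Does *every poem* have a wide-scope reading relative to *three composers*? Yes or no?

Yes

*every poem* is a matrix argument; only *three composers* is modified by the relative clause *who testified at the institute*, so the RC island is irrelevant to the target quantifier.
Since no island is crossed, the inverse ordering is licensed alongside surface scope.
Both orderings are possible: *three composers* > *every poem* and *every poem* > *three composers*.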